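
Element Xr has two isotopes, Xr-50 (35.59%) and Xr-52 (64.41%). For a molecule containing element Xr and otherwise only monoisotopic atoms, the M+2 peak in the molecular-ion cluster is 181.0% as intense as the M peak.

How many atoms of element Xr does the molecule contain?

For n independent Xr atoms, I(M+2)/I(M) = n · (abundance Xr-52) / (abundance Xr-50) = n · 0.6441/0.3559.
n = 1.810 × 0.3559/0.6441 = 1.00 ≈ 1

1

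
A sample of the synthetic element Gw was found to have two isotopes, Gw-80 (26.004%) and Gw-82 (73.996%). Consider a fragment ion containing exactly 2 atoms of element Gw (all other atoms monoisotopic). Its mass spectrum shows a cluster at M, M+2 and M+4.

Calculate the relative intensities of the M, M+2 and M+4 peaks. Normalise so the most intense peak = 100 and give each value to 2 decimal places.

Each Gw atom is independently Gw-80 (p = 0.26004) or Gw-82 (q = 0.73996); the cluster is the binomial expansion (p + q)^2.
P(M) = 0.26004^2 = 0.067621
P(M+2) = 2 × 0.26004^1 × 0.73996^1 = 0.384838
P(M+4) = 0.73996^2 = 0.547541
The M+4 peak is largest (0.547541); scaling to 100 gives 12.35 : 70.28 : 100.00.

12.35 : 70.28 : 100.00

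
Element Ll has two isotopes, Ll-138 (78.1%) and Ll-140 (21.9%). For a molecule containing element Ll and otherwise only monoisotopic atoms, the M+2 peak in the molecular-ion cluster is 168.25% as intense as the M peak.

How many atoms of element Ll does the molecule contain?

For n independent Ll atoms, I(M+2)/I(M) = n · (abundance Ll-140) / (abundance Ll-138) = n · 0.219/0.781.
n = 1.6825 × 0.781/0.219 = 6.00 ≈ 6

6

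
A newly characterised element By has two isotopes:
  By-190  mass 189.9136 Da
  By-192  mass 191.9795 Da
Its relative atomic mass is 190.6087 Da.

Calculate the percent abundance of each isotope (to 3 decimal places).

Writing the weighted mean with unknown fraction x of By-190:
189.9136·x + 191.9795·(1 − x) = 190.6087
(189.9136 − 191.9795)·x = 190.6087 − 191.9795
x = -1.3708 / -2.0659 = 0.66354 → 66.354% By-190, 33.646% By-192.

By-190: 66.354%, By-192: 33.646%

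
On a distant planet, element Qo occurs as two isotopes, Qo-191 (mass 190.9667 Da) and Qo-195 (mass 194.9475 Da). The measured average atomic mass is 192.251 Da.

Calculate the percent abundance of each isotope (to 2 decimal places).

With x = fraction of Qo-191 (so Qo-195 is 1 − x):
190.9667·x + 194.9475·(1 − x) = 192.251
(190.9667 − 194.9475)·x = 192.251 − 194.9475
x = -2.6965 / -3.9808 = 0.67738 → 67.74% Qo-191, 32.26% Qo-195.

Qo-191: 67.74%, Qo-195: 32.26%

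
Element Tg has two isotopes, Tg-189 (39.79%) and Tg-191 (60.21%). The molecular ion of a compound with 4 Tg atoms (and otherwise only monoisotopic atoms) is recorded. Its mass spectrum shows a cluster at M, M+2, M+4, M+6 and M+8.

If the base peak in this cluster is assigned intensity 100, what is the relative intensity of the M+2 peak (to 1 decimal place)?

Binomial terms of (0.3979 + 0.6021)^4: M 0.0251, M+2 0.1517, M+4 0.3444, M+6 0.3474, M+8 0.1314 → M+6 is the base peak.
P(M+6) = C(4,3) × 0.3979^1 × 0.6021^3 = 4 × 0.3979 × 0.21827595 = 0.347408 (base)
P(M+2) = C(4,1) × 0.3979^3 × 0.6021^1 = 4 × 0.06299728 × 0.6021 = 0.151723
Relative intensity = 0.151723 / 0.347408 × 100 = 43.7

43.7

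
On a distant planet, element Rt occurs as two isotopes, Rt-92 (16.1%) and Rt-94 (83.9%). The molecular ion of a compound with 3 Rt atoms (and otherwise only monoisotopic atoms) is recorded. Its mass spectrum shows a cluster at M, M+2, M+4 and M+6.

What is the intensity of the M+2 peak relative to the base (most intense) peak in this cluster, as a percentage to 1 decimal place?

Term probabilities: M 0.0042, M+2 0.0652, M+4 0.3400, M+6 0.5906. Base peak = M+6.
P(M+6) = C(3,3) × 0.161^0 × 0.839^3 = 1 × 1.0000 × 0.59058972 = 0.590590 (base)
P(M+2) = C(3,1) × 0.161^2 × 0.839^1 = 3 × 0.025921 × 0.8390 = 0.065243
Relative intensity = 0.065243 / 0.590590 × 100 = 11.0

11.0%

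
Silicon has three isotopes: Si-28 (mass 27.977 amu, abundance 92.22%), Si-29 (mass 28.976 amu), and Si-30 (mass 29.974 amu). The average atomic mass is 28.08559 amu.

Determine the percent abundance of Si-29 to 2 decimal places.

Let x and y be the fractions of Si-29 and Si-30. Then x + y = 1 − 0.9222 = 0.0778 and 28.976x + 29.974y = 28.08559 − 0.9222×27.977 = 2.2852006.
Substituting: 28.976x + 29.974(0.0778 − x) = 2.2852006
(28.976 − 29.974)x = -0.0467766  ⇒  x = 0.04687, y = 0.03093
Si-29: 4.69%, Si-30: 3.09%.

4.69%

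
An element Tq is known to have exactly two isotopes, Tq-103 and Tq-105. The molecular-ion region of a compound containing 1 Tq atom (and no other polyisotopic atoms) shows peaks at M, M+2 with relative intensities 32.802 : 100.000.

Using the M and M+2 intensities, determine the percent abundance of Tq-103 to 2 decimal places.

Write p for the Tq-103 fraction. I(M+2)/I(M) = [C(1,1)·p^0·(1−p)] / p^1 = 1·(1−p)/p = 100.000/32.802 = 3.0486
(1−p)/p = 3.0486/1 = 3.0486  ⇒  p = 1/(1 + 3.0486) = 0.2470
Tq-103: 24.70%, Tq-105: 75.30%.

24.70%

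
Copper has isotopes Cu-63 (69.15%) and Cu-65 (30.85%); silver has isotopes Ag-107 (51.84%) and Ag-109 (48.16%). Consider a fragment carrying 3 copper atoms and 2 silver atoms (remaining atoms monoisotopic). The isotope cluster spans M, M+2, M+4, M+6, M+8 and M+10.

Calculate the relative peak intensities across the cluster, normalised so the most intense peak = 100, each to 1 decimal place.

25.3 : 81.0 : 100.0 : 59.6 : 17.2 : 1.9

Copper pattern (n=3): 0.33065611 : 0.44254842 : 0.19743483 : 0.02936064
Silver pattern (n=2): 0.26873856 : 0.49932288 : 0.23193856
Convolve the two distributions (both contribute in 2-u steps):
  M: 0.33065611×0.26873856 = 0.088860
  M+2: 0.33065611×0.49932288 + 0.44254842×0.26873856 = 0.284034
  M+4: 0.33065611×0.23193856 + 0.44254842×0.49932288 + 0.19743483×0.26873856 = 0.350725
  M+6: 0.44254842×0.23193856 + 0.19743483×0.49932288 + 0.02936064×0.26873856 = 0.209118
  M+8: 0.19743483×0.23193856 + 0.02936064×0.49932288 = 0.060453
  M+10: 0.02936064×0.23193856 = 0.006810
Scale to base peak (0.350725) = 100: 25.3 : 81.0 : 100.0 : 59.6 : 17.2 : 1.9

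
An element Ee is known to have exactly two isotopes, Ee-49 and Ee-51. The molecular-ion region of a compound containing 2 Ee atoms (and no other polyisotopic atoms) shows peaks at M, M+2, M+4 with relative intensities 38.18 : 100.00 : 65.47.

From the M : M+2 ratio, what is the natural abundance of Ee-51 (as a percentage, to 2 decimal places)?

Write p for the Ee-49 fraction. I(M+2)/I(M) = [C(2,1)·p^1·(1−p)] / p^2 = 2·(1−p)/p = 100.00/38.18 = 2.6192
(1−p)/p = 2.6192/2 = 1.3096  ⇒  p = 1/(1 + 1.3096) = 0.4330
Ee-49: 43.30%, Ee-51: 56.70%.

56.70%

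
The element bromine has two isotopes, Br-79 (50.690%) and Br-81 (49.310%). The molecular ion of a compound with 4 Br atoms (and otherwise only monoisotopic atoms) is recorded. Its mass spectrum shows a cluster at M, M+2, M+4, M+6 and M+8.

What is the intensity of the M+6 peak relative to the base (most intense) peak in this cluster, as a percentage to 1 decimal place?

64.9%

Binomial terms of (0.50690 + 0.49310)^4: M 0.0660, M+2 0.2569, M+4 0.3749, M+6 0.2431, M+8 0.0591 → M+4 is the base peak.
P(M+4) = C(4,2) × 0.50690^2 × 0.49310^2 = 6 × 0.25694761 × 0.24314761 = 0.374857 (base)
P(M+6) = C(4,3) × 0.50690^1 × 0.49310^3 = 4 × 0.5069 × 0.11989609 = 0.243101
Relative intensity = 0.243101 / 0.374857 × 100 = 64.9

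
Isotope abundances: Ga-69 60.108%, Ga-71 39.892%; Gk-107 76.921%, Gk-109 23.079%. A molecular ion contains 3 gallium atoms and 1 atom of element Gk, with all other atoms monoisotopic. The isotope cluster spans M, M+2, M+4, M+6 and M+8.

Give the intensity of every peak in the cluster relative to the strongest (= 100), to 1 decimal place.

Gallium pattern (n=3): 0.2171685 : 0.432386 : 0.2869625 : 0.063483
Element Gk pattern (n=1): 0.76921 : 0.23079
Convolve the two distributions (both contribute in 2-u steps):
  M: 0.2171685×0.76921 = 0.167048
  M+2: 0.2171685×0.23079 + 0.432386×0.76921 = 0.382716
  M+4: 0.432386×0.23079 + 0.2869625×0.76921 = 0.320525
  M+6: 0.2869625×0.23079 + 0.063483×0.76921 = 0.115060
  M+8: 0.063483×0.23079 = 0.014651
Scale to base peak (0.382716) = 100: 43.6 : 100.0 : 83.8 : 30.1 : 3.8

43.6 : 100.0 : 83.8 : 30.1 : 3.8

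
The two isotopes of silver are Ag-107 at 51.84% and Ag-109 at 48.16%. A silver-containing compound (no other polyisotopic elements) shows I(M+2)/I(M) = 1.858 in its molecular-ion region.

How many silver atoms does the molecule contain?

2

With n Ag atoms, P(M+2)/P(M) = C(n,1)·p^(n−1)q / p^n = n·q/p = n · 0.4816/0.5184.
n = 1.858 × 0.5184/0.4816 = 2.00 ≈ 2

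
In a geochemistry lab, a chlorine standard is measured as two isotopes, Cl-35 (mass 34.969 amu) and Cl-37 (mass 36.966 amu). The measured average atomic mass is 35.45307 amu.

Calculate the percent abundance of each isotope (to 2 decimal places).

Cl-35: 75.76%, Cl-37: 24.24%

Let x be the fractional abundance of Cl-35; then Cl-37 has abundance 1 − x.
34.969·x + 36.966·(1 − x) = 35.45307
(34.969 − 36.966)·x = 35.45307 − 36.966
x = -1.51293 / -1.997 = 0.75760 → 75.76% Cl-35, 24.24% Cl-37.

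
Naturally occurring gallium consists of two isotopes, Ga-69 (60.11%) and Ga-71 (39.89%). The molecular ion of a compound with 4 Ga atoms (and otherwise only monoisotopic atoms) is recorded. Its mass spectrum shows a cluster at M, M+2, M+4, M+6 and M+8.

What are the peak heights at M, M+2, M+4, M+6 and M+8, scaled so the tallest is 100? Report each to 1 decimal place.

Expanding (0.6011 + 0.3989)^4:
P(M) = 0.6011^4 = 0.130553
P(M+2) = 4 × 0.6011^3 × 0.3989^1 = 0.346549
P(M+4) = 6 × 0.6011^2 × 0.3989^2 = 0.344963
P(M+6) = 4 × 0.6011^1 × 0.3989^3 = 0.152616
P(M+8) = 0.3989^4 = 0.025320
The M+2 peak is largest (0.346549); scaling to 100 gives 37.7 : 100.0 : 99.5 : 44.0 : 7.3.

37.7 : 100.0 : 99.5 : 44.0 : 7.3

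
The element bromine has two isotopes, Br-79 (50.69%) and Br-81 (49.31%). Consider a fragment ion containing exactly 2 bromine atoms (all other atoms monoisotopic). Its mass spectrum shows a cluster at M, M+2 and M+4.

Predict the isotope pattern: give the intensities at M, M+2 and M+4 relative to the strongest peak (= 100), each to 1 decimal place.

Expanding (0.5069 + 0.4931)^2:
P(M) = 0.5069^2 = 0.256948
P(M+2) = 2 × 0.5069^1 × 0.4931^1 = 0.499905
P(M+4) = 0.4931^2 = 0.243148
The M+2 peak is largest (0.499905); scaling to 100 gives 51.4 : 100.0 : 48.6.

51.4 : 100.0 : 48.6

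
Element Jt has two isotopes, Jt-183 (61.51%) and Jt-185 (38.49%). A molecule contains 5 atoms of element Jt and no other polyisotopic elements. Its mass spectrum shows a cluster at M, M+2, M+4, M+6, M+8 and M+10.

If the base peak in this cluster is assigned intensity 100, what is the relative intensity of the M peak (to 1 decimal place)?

(0.6151 + 0.3849)^5 gives M 0.0880, M+2 0.2755, M+4 0.3448, M+6 0.2157, M+8 0.0675, M+10 0.0084; the largest is M+4.
P(M+4) = C(5,2) × 0.6151^3 × 0.3849^2 = 10 × 0.23272186 × 0.14814801 = 0.344773 (base)
P(M) = C(5,0) × 0.6151^5 × 0.3849^0 = 1 × 0.08804985 × 1.0000 = 0.088050
Relative intensity = 0.088050 / 0.344773 × 100 = 25.5

25.5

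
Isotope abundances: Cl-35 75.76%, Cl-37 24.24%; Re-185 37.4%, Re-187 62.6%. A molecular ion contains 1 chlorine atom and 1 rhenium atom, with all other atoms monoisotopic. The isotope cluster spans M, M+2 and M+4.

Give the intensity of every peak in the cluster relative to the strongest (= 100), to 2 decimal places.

50.16 : 100.00 : 26.86

Chlorine pattern (n=1): 0.7576 : 0.2424
Rhenium pattern (n=1): 0.3740 : 0.6260
Convolve the two distributions (both contribute in 2-u steps):
  M: 0.7576×0.3740 = 0.283342
  M+2: 0.7576×0.6260 + 0.2424×0.3740 = 0.564915
  M+4: 0.2424×0.6260 = 0.151742
Scale to base peak (0.564915) = 100: 50.16 : 100.00 : 26.86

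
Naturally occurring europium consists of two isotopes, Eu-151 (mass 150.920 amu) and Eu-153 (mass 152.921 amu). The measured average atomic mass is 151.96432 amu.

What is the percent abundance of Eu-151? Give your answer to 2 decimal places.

47.81%

With x = fraction of Eu-151 (so Eu-153 is 1 − x):
150.920·x + 152.921·(1 − x) = 151.96432
(150.920 − 152.921)·x = 151.96432 − 152.921
x = -0.95668 / -2.001 = 0.47810 → 47.81% Eu-151, 52.19% Eu-153.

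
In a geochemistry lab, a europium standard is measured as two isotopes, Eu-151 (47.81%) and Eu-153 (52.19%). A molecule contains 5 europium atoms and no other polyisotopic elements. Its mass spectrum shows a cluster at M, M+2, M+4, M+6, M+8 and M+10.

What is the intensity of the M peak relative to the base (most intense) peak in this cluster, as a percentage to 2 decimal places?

7.69%

(0.4781 + 0.5219)^5 gives M 0.0250, M+2 0.1363, M+4 0.2977, M+6 0.3249, M+8 0.1774, M+10 0.0387; the largest is M+6.
P(M+6) = C(5,3) × 0.4781^2 × 0.5219^3 = 10 × 0.22857961 × 0.14215492 = 0.324937 (base)
P(M) = C(5,0) × 0.4781^5 × 0.5219^0 = 1 × 0.02498007 × 1.0000 = 0.024980
Relative intensity = 0.024980 / 0.324937 × 100 = 7.69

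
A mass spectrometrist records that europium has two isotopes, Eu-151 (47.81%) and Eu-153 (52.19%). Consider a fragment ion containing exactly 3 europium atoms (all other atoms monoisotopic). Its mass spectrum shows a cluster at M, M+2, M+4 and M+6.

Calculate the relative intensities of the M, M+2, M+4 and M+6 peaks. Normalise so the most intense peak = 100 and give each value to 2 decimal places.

27.97 : 91.61 : 100.00 : 36.39

The 3 Eu atoms are independent, so intensities follow the terms of (0.4781 + 0.5219)^3.
P(M) = 0.4781^3 = 0.109284
P(M+2) = 3 × 0.4781^2 × 0.5219^1 = 0.357887
P(M+4) = 3 × 0.4781^1 × 0.5219^2 = 0.390674
P(M+6) = 0.5219^3 = 0.142155
The M+4 peak is largest (0.390674); scaling to 100 gives 27.97 : 91.61 : 100.00 : 36.39.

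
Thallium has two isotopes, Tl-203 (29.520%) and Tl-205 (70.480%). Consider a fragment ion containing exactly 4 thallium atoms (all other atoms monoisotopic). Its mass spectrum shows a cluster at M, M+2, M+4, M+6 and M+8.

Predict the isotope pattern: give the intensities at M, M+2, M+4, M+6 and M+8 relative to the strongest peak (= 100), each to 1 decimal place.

Expanding (0.29520 + 0.70480)^4:
P(M) = 0.29520^4 = 0.007594
P(M+2) = 4 × 0.29520^3 × 0.70480^1 = 0.072523
P(M+4) = 6 × 0.29520^2 × 0.70480^2 = 0.259726
P(M+6) = 4 × 0.29520^1 × 0.70480^3 = 0.413403
P(M+8) = 0.70480^4 = 0.246754
The M+6 peak is largest (0.413403); scaling to 100 gives 1.8 : 17.5 : 62.8 : 100.0 : 59.7.

1.8 : 17.5 : 62.8 : 100.0 : 59.7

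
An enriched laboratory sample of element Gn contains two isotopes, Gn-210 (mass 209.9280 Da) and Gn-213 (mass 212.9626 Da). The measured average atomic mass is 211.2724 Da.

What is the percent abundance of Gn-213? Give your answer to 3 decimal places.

Writing the weighted mean with unknown fraction x of Gn-210:
209.9280·x + 212.9626·(1 − x) = 211.2724
(209.9280 − 212.9626)·x = 211.2724 − 212.9626
x = -1.6902 / -3.0346 = 0.55698 → 55.698% Gn-210, 44.302% Gn-213.

44.302%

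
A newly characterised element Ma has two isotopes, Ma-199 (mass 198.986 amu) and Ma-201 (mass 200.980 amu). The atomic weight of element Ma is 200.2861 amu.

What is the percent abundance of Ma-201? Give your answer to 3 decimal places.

With x = fraction of Ma-199 (so Ma-201 is 1 − x):
198.986·x + 200.980·(1 − x) = 200.2861
(198.986 − 200.980)·x = 200.2861 − 200.980
x = -0.6939 / -1.994 = 0.34799 → 34.799% Ma-199, 65.201% Ma-201.

65.201%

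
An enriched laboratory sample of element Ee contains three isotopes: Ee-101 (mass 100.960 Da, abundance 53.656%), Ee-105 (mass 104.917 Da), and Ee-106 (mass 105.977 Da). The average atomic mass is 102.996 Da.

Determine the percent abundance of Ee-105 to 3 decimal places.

27.272%

The remaining 46.344% is split between Ee-105 (fraction x) and Ee-106 (fraction 0.46344 − x).
Substituting: 104.917x + 105.977(0.46344 − x) = 48.8249024
(104.917 − 105.977)x = -0.28907848  ⇒  x = 0.27272, y = 0.19072
Ee-105: 27.272%, Ee-106: 19.072%.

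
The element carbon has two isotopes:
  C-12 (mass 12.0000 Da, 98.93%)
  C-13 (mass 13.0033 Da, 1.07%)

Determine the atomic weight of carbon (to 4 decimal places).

12.0107 Da

The abundance-weighted mean is 0.9893 × 12.0000 + 0.0107 × 13.0033
= 11.87160 + 0.13914 = 12.01074 Da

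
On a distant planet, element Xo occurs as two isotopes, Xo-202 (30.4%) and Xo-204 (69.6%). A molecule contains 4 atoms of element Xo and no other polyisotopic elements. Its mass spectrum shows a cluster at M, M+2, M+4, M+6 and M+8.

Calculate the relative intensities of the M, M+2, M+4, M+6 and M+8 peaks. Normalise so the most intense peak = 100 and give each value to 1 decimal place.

2.1 : 19.1 : 65.5 : 100.0 : 57.2

Expanding (0.304 + 0.696)^4:
P(M) = 0.304^4 = 0.008541
P(M+2) = 4 × 0.304^3 × 0.696^1 = 0.078215
P(M+4) = 6 × 0.304^2 × 0.696^2 = 0.268607
P(M+6) = 4 × 0.304^1 × 0.696^3 = 0.409979
P(M+8) = 0.696^4 = 0.234659
The M+6 peak is largest (0.409979); scaling to 100 gives 2.1 : 19.1 : 65.5 : 100.0 : 57.2.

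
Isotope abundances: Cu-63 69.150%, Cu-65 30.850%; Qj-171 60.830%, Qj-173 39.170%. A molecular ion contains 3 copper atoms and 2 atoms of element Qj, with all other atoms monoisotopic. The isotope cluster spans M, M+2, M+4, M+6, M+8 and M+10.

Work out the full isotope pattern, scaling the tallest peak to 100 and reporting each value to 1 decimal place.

36.6 : 96.0 : 100.0 : 51.6 : 13.2 : 1.3

Copper pattern (n=3): 0.33065611 : 0.44254842 : 0.19743483 : 0.02936064
Element Qj pattern (n=2): 0.37002889 : 0.47654222 : 0.15342889
Convolve the two distributions (both contribute in 2-u steps):
  M: 0.33065611×0.37002889 = 0.122352
  M+2: 0.33065611×0.47654222 + 0.44254842×0.37002889 = 0.321327
  M+4: 0.33065611×0.15342889 + 0.44254842×0.47654222 + 0.19743483×0.37002889 = 0.334682
  M+6: 0.44254842×0.15342889 + 0.19743483×0.47654222 + 0.02936064×0.37002889 = 0.172850
  M+8: 0.19743483×0.15342889 + 0.02936064×0.47654222 = 0.044284
  M+10: 0.02936064×0.15342889 = 0.004505
Scale to base peak (0.334682) = 100: 36.6 : 96.0 : 100.0 : 51.6 : 13.2 : 1.3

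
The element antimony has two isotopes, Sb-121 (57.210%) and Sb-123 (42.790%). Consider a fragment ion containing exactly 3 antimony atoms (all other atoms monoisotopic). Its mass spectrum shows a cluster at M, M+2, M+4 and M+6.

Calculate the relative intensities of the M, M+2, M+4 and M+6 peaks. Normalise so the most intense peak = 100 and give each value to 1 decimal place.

Expanding (0.57210 + 0.42790)^3:
P(M) = 0.57210^3 = 0.187247
P(M+2) = 3 × 0.57210^2 × 0.42790^1 = 0.420153
P(M+4) = 3 × 0.57210^1 × 0.42790^2 = 0.314252
P(M+6) = 0.42790^3 = 0.078348
The M+2 peak is largest (0.420153); scaling to 100 gives 44.6 : 100.0 : 74.8 : 18.6.

44.6 : 100.0 : 74.8 : 18.6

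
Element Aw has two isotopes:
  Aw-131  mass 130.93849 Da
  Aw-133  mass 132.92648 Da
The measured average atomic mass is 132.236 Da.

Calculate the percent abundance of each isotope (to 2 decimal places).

Aw-131: 34.73%, Aw-133: 65.27%

With x = fraction of Aw-131 (so Aw-133 is 1 − x):
130.93849·x + 132.92648·(1 − x) = 132.236
(130.93849 − 132.92648)·x = 132.236 − 132.92648
x = -0.69048 / -1.98799 = 0.34733 → 34.73% Aw-131, 65.27% Aw-133.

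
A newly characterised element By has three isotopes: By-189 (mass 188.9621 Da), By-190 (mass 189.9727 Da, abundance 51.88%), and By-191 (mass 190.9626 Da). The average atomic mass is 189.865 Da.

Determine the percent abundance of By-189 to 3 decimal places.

The remaining 48.12% is split between By-189 (fraction x) and By-191 (fraction 0.4812 − x).
Substituting: 188.9621x + 190.9626(0.4812 − x) = 91.30716324
(188.9621 − 190.9626)x = -0.58403988  ⇒  x = 0.29195, y = 0.18925
By-189: 29.195%, By-191: 18.925%.

29.195%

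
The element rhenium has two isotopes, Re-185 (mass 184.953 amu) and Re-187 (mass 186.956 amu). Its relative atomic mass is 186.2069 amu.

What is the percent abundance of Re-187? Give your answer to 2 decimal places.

62.60%

Writing the weighted mean with unknown fraction x of Re-185:
184.953·x + 186.956·(1 − x) = 186.2069
(184.953 − 186.956)·x = 186.2069 − 186.956
x = -0.7491 / -2.003 = 0.37399 → 37.40% Re-185, 62.60% Re-187.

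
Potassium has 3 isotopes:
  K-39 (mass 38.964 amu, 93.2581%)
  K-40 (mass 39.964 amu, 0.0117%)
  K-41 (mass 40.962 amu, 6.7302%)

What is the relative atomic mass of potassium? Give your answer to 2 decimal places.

Ar = Σ fᵢ·mᵢ = 0.932581 × 38.964 + 0.000117 × 39.964 + 0.067302 × 40.962
= 36.3371 + 0.0047 + 2.7568 = 39.0986 amu

39.10 amu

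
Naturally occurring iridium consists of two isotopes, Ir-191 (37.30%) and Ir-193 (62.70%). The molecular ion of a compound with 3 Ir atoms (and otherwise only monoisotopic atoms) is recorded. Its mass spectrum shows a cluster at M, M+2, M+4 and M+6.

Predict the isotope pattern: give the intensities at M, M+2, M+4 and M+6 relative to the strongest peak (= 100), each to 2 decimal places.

11.80 : 59.49 : 100.00 : 56.03

Expanding (0.3730 + 0.6270)^3:
P(M) = 0.3730^3 = 0.051895
P(M+2) = 3 × 0.3730^2 × 0.6270^1 = 0.261702
P(M+4) = 3 × 0.3730^1 × 0.6270^2 = 0.439911
P(M+6) = 0.6270^3 = 0.246492
The M+4 peak is largest (0.439911); scaling to 100 gives 11.80 : 59.49 : 100.00 : 56.03.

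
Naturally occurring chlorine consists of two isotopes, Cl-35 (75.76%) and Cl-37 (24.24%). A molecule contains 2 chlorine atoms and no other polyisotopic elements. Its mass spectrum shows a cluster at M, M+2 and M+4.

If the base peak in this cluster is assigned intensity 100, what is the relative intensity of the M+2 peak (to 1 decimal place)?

(0.7576 + 0.2424)^2 gives M 0.5740, M+2 0.3673, M+4 0.0588; the largest is M.
P(M) = C(2,0) × 0.7576^2 × 0.2424^0 = 1 × 0.57395776 × 1.0000 = 0.573958 (base)
P(M+2) = C(2,1) × 0.7576^1 × 0.2424^1 = 2 × 0.7576 × 0.2424 = 0.367284
Relative intensity = 0.367284 / 0.573958 × 100 = 64.0

64.0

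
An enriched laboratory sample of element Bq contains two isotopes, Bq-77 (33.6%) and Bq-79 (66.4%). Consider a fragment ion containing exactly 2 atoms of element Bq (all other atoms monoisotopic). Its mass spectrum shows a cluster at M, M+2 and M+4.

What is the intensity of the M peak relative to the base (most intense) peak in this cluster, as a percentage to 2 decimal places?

25.30%

Binomial terms of (0.336 + 0.664)^2: M 0.1129, M+2 0.4462, M+4 0.4409 → M+2 is the base peak.
P(M+2) = C(2,1) × 0.336^1 × 0.664^1 = 2 × 0.3360 × 0.6640 = 0.446208 (base)
P(M) = C(2,0) × 0.336^2 × 0.664^0 = 1 × 0.112896 × 1.0000 = 0.112896
Relative intensity = 0.112896 / 0.446208 × 100 = 25.30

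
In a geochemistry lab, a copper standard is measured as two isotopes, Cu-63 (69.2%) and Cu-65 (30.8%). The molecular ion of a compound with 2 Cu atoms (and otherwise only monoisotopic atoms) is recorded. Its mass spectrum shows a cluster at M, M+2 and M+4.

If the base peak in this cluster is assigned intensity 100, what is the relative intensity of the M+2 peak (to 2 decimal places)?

89.02

Binomial terms of (0.692 + 0.308)^2: M 0.4789, M+2 0.4263, M+4 0.0949 → M is the base peak.
P(M) = C(2,0) × 0.692^2 × 0.308^0 = 1 × 0.478864 × 1.0000 = 0.478864 (base)
P(M+2) = C(2,1) × 0.692^1 × 0.308^1 = 2 × 0.6920 × 0.3080 = 0.426272
Relative intensity = 0.426272 / 0.478864 × 100 = 89.02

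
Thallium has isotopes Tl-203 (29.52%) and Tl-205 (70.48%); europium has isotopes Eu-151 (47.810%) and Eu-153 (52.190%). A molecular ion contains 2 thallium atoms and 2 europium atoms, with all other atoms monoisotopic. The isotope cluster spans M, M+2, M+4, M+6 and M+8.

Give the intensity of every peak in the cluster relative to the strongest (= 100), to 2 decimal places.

5.51 : 38.37 : 95.49 : 100.00 : 37.46

Thallium pattern (n=2): 0.08714304 : 0.41611392 : 0.49674304
Europium pattern (n=2): 0.22857961 : 0.49904078 : 0.27237961
Convolve the two distributions (both contribute in 2-u steps):
  M: 0.08714304×0.22857961 = 0.019919
  M+2: 0.08714304×0.49904078 + 0.41611392×0.22857961 = 0.138603
  M+4: 0.08714304×0.27237961 + 0.41611392×0.49904078 + 0.49674304×0.22857961 = 0.344939
  M+6: 0.41611392×0.27237961 + 0.49674304×0.49904078 = 0.361236
  M+8: 0.49674304×0.27237961 = 0.135303
Scale to base peak (0.361236) = 100: 5.51 : 38.37 : 95.49 : 100.00 : 37.46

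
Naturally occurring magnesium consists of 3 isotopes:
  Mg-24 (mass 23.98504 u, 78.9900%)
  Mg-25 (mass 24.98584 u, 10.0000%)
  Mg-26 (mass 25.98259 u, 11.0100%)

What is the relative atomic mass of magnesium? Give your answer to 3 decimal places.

24.305 u

Average mass = Σ (abundance × isotope mass) = 0.789900 × 23.98504 + 0.100000 × 24.98584 + 0.110100 × 25.98259
= 18.945783 + 2.498584 + 2.860683 = 24.305050 u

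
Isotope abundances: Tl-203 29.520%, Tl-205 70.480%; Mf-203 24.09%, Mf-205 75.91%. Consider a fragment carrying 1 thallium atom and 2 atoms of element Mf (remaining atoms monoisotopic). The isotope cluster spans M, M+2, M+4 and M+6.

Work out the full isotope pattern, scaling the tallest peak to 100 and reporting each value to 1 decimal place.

Thallium pattern (n=1): 0.2952 : 0.7048
Element Mf pattern (n=2): 0.05803281 : 0.36573438 : 0.57623281
Convolve the two distributions (both contribute in 2-u steps):
  M: 0.2952×0.05803281 = 0.017131
  M+2: 0.2952×0.36573438 + 0.7048×0.05803281 = 0.148866
  M+4: 0.2952×0.57623281 + 0.7048×0.36573438 = 0.427874
  M+6: 0.7048×0.57623281 = 0.406129
Scale to base peak (0.427874) = 100: 4.0 : 34.8 : 100.0 : 94.9

4.0 : 34.8 : 100.0 : 94.9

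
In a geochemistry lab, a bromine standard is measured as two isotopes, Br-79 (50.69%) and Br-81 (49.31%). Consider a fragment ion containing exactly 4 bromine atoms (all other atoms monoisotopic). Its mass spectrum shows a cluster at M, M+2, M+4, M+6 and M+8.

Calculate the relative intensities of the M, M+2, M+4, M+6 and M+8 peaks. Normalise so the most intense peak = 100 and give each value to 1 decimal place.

17.6 : 68.5 : 100.0 : 64.9 : 15.8

Expanding (0.5069 + 0.4931)^4:
P(M) = 0.5069^4 = 0.066022
P(M+2) = 4 × 0.5069^3 × 0.4931^1 = 0.256899
P(M+4) = 6 × 0.5069^2 × 0.4931^2 = 0.374857
P(M+6) = 4 × 0.5069^1 × 0.4931^3 = 0.243101
P(M+8) = 0.4931^4 = 0.059121
The M+4 peak is largest (0.374857); scaling to 100 gives 17.6 : 68.5 : 100.0 : 64.9 : 15.8.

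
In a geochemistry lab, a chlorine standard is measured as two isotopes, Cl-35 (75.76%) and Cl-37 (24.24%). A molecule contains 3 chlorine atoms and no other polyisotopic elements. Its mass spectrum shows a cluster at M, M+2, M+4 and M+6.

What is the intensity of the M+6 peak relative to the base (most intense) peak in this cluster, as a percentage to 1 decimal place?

(0.7576 + 0.2424)^3 gives M 0.4348, M+2 0.4174, M+4 0.1335, M+6 0.0142; the largest is M.
P(M) = C(3,0) × 0.7576^3 × 0.2424^0 = 1 × 0.4348304 × 1.0000 = 0.434830 (base)
P(M+6) = C(3,3) × 0.7576^0 × 0.2424^3 = 1 × 1.0000 × 0.01424288 = 0.014243
Relative intensity = 0.014243 / 0.434830 × 100 = 3.3

3.3%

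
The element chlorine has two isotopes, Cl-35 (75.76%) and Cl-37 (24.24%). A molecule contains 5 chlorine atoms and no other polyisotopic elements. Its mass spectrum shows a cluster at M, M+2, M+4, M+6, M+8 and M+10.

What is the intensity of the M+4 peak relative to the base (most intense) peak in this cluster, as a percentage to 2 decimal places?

Binomial terms of (0.7576 + 0.2424)^5: M 0.2496, M+2 0.3993, M+4 0.2555, M+6 0.0817, M+8 0.0131, M+10 0.0008 → M+2 is the base peak.
P(M+2) = C(5,1) × 0.7576^4 × 0.2424^1 = 5 × 0.32942751 × 0.2424 = 0.399266 (base)
P(M+4) = C(5,2) × 0.7576^3 × 0.2424^2 = 10 × 0.4348304 × 0.05875776 = 0.255497
Relative intensity = 0.255497 / 0.399266 × 100 = 63.99

63.99%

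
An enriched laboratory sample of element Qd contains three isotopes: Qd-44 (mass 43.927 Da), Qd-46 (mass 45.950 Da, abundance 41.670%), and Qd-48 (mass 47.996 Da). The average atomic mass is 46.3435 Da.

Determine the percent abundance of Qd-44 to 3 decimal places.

19.659%

The remaining 58.330% is split between Qd-44 (fraction x) and Qd-48 (fraction 0.58330 − x).
Substituting: 43.927x + 47.996(0.58330 − x) = 27.196135
(43.927 − 47.996)x = -0.7999318  ⇒  x = 0.19659, y = 0.38671
Qd-44: 19.659%, Qd-48: 38.671%.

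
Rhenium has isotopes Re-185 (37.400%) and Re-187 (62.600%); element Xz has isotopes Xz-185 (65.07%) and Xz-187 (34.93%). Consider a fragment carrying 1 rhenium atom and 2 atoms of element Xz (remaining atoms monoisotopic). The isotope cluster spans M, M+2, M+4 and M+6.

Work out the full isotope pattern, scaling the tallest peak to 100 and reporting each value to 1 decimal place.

Rhenium pattern (n=1): 0.3740 : 0.6260
Element Xz pattern (n=2): 0.42341049 : 0.45457902 : 0.12201049
Convolve the two distributions (both contribute in 2-u steps):
  M: 0.3740×0.42341049 = 0.158356
  M+2: 0.3740×0.45457902 + 0.6260×0.42341049 = 0.435068
  M+4: 0.3740×0.12201049 + 0.6260×0.45457902 = 0.330198
  M+6: 0.6260×0.12201049 = 0.076379
Scale to base peak (0.435068) = 100: 36.4 : 100.0 : 75.9 : 17.6

36.4 : 100.0 : 75.9 : 17.6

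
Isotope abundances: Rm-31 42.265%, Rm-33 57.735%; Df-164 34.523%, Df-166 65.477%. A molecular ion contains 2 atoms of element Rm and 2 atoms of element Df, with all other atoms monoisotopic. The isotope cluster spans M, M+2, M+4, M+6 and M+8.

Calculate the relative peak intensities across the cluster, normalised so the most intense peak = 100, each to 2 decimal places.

Element Rm pattern (n=2): 0.17863302 : 0.48803396 : 0.33333302
Element Df pattern (n=2): 0.11918375 : 0.45209249 : 0.42872375
Convolve the two distributions (both contribute in 2-u steps):
  M: 0.17863302×0.11918375 = 0.021290
  M+2: 0.17863302×0.45209249 + 0.48803396×0.11918375 = 0.138924
  M+4: 0.17863302×0.42872375 + 0.48803396×0.45209249 + 0.33333302×0.11918375 = 0.336949
  M+6: 0.48803396×0.42872375 + 0.33333302×0.45209249 = 0.359929
  M+8: 0.33333302×0.42872375 = 0.142908
Scale to base peak (0.359929) = 100: 5.92 : 38.60 : 93.62 : 100.00 : 39.70

5.92 : 38.60 : 93.62 : 100.00 : 39.70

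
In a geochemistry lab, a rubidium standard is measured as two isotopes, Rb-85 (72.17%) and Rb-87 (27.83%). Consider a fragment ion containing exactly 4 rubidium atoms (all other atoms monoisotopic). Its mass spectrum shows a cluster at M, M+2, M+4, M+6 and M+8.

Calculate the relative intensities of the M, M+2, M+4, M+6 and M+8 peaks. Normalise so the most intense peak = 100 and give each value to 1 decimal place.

64.8 : 100.0 : 57.8 : 14.9 : 1.4

Each Rb atom is independently Rb-85 (p = 0.7217) or Rb-87 (q = 0.2783); the cluster is the binomial expansion (p + q)^4.
P(M) = 0.7217^4 = 0.271286
P(M+2) = 4 × 0.7217^3 × 0.2783^1 = 0.418450
P(M+4) = 6 × 0.7217^2 × 0.2783^2 = 0.242042
P(M+6) = 4 × 0.7217^1 × 0.2783^3 = 0.062224
P(M+8) = 0.2783^4 = 0.005999
The M+2 peak is largest (0.418450); scaling to 100 gives 64.8 : 100.0 : 57.8 : 14.9 : 1.4.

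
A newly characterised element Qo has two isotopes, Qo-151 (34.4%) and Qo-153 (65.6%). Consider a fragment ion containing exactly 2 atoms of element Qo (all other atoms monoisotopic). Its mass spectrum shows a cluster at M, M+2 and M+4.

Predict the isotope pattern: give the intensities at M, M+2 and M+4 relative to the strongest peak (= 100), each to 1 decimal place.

26.2 : 100.0 : 95.3

The 2 Qo atoms are independent, so intensities follow the terms of (0.344 + 0.656)^2.
P(M) = 0.344^2 = 0.118336
P(M+2) = 2 × 0.344^1 × 0.656^1 = 0.451328
P(M+4) = 0.656^2 = 0.430336
The M+2 peak is largest (0.451328); scaling to 100 gives 26.2 : 100.0 : 95.3.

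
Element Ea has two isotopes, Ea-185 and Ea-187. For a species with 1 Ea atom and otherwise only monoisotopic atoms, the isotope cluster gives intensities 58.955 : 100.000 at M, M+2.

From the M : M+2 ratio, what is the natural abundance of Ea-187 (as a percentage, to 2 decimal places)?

Write p for the Ea-185 fraction. I(M+2)/I(M) = [C(1,1)·p^0·(1−p)] / p^1 = 1·(1−p)/p = 100.000/58.955 = 1.6962
(1−p)/p = 1.6962/1 = 1.6962  ⇒  p = 1/(1 + 1.6962) = 0.3709
Ea-185: 37.09%, Ea-187: 62.91%.

62.91%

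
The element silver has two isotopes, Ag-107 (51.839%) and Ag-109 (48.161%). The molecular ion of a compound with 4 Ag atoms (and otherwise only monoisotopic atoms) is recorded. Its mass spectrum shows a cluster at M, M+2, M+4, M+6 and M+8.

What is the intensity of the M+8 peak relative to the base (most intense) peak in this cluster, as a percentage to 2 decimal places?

14.39%

Term probabilities: M 0.0722, M+2 0.2684, M+4 0.3740, M+6 0.2316, M+8 0.0538. Base peak = M+4.
P(M+4) = C(4,2) × 0.51839^2 × 0.48161^2 = 6 × 0.26872819 × 0.23194819 = 0.373986 (base)
P(M+8) = C(4,4) × 0.51839^0 × 0.48161^4 = 1 × 1.0000 × 0.05379996 = 0.053800
Relative intensity = 0.053800 / 0.373986 × 100 = 14.39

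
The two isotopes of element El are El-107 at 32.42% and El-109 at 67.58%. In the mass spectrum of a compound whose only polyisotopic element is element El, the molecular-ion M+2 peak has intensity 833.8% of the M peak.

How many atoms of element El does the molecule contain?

The M+2/M ratio from n El atoms is n · q/p = n · 0.6758/0.3242.
n = 8.338 × 0.3242/0.6758 = 4.00 ≈ 4

4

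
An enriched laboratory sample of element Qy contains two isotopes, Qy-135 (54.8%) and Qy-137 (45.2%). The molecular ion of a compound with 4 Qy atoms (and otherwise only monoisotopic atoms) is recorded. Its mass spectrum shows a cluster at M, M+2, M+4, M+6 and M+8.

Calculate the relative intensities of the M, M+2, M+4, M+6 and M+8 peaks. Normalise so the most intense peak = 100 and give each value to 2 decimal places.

24.50 : 80.83 : 100.00 : 54.99 : 11.34

Expanding (0.548 + 0.452)^4:
P(M) = 0.548^4 = 0.090182
P(M+2) = 4 × 0.548^3 × 0.452^1 = 0.297536
P(M+4) = 6 × 0.548^2 × 0.452^2 = 0.368120
P(M+6) = 4 × 0.548^1 × 0.452^3 = 0.202421
P(M+8) = 0.452^4 = 0.041740
The M+4 peak is largest (0.368120); scaling to 100 gives 24.50 : 80.83 : 100.00 : 54.99 : 11.34.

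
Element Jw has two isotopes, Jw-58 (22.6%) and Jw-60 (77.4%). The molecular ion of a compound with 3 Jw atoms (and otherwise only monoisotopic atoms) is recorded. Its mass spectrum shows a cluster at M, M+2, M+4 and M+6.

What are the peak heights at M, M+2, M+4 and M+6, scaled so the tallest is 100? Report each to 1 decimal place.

Each Jw atom is independently Jw-58 (p = 0.226) or Jw-60 (q = 0.774); the cluster is the binomial expansion (p + q)^3.
P(M) = 0.226^3 = 0.011543
P(M+2) = 3 × 0.226^2 × 0.774^1 = 0.118598
P(M+4) = 3 × 0.226^1 × 0.774^2 = 0.406174
P(M+6) = 0.774^3 = 0.463685
The M+6 peak is largest (0.463685); scaling to 100 gives 2.5 : 25.6 : 87.6 : 100.0.

2.5 : 25.6 : 87.6 : 100.0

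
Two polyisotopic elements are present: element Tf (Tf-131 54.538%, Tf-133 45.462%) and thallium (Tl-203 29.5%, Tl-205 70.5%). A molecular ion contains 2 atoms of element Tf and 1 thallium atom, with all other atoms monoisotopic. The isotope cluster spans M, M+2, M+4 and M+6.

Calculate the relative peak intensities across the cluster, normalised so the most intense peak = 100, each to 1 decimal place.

21.4 : 86.7 : 100.0 : 35.5

Element Tf pattern (n=2): 0.29743934 : 0.49588131 : 0.20667934
Thallium pattern (n=1): 0.2950 : 0.7050
Convolve the two distributions (both contribute in 2-u steps):
  M: 0.29743934×0.2950 = 0.087745
  M+2: 0.29743934×0.7050 + 0.49588131×0.2950 = 0.355980
  M+4: 0.49588131×0.7050 + 0.20667934×0.2950 = 0.410567
  M+6: 0.20667934×0.7050 = 0.145709
Scale to base peak (0.410567) = 100: 21.4 : 86.7 : 100.0 : 35.5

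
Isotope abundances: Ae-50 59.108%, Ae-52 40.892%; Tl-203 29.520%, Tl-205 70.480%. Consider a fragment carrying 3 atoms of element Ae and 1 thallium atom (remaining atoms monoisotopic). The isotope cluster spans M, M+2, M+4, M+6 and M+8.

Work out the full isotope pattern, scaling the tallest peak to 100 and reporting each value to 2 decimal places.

15.65 : 69.83 : 100.00 : 58.82 : 12.37

Element Ae pattern (n=3): 0.20650891 : 0.42859997 : 0.29651333 : 0.06837779
Thallium pattern (n=1): 0.2952 : 0.7048
Convolve the two distributions (both contribute in 2-u steps):
  M: 0.20650891×0.2952 = 0.060961
  M+2: 0.20650891×0.7048 + 0.42859997×0.2952 = 0.272070
  M+4: 0.42859997×0.7048 + 0.29651333×0.2952 = 0.389608
  M+6: 0.29651333×0.7048 + 0.06837779×0.2952 = 0.229168
  M+8: 0.06837779×0.7048 = 0.048193
Scale to base peak (0.389608) = 100: 15.65 : 69.83 : 100.00 : 58.82 : 12.37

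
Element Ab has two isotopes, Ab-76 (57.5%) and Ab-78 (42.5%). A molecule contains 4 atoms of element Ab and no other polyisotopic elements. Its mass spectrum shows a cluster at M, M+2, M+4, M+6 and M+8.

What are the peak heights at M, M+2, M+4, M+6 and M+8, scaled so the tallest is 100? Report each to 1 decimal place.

Each Ab atom is independently Ab-76 (p = 0.575) or Ab-78 (q = 0.425); the cluster is the binomial expansion (p + q)^4.
P(M) = 0.575^4 = 0.109313
P(M+2) = 4 × 0.575^3 × 0.425^1 = 0.323186
P(M+4) = 6 × 0.575^2 × 0.425^2 = 0.358315
P(M+6) = 4 × 0.575^1 × 0.425^3 = 0.176561
P(M+8) = 0.425^4 = 0.032625
The M+4 peak is largest (0.358315); scaling to 100 gives 30.5 : 90.2 : 100.0 : 49.3 : 9.1.

30.5 : 90.2 : 100.0 : 49.3 : 9.1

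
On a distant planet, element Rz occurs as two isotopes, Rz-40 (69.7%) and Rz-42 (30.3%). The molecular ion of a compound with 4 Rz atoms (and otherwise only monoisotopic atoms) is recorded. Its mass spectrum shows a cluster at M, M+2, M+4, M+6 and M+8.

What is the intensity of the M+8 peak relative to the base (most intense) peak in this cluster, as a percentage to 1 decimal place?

2.1%

Term probabilities: M 0.2360, M+2 0.4104, M+4 0.2676, M+6 0.0776, M+8 0.0084. Base peak = M+2.
P(M+2) = C(4,1) × 0.697^3 × 0.303^1 = 4 × 0.33860887 × 0.3030 = 0.410394 (base)
P(M+8) = C(4,4) × 0.697^0 × 0.303^4 = 1 × 1.0000 × 0.00842889 = 0.008429
Relative intensity = 0.008429 / 0.410394 × 100 = 2.1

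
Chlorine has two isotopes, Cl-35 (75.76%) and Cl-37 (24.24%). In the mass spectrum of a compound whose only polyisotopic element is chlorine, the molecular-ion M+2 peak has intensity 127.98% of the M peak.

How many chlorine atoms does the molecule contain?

4

With n Cl atoms, P(M+2)/P(M) = C(n,1)·p^(n−1)q / p^n = n·q/p = n · 0.2424/0.7576.
n = 1.2798 × 0.7576/0.2424 = 4.00 ≈ 4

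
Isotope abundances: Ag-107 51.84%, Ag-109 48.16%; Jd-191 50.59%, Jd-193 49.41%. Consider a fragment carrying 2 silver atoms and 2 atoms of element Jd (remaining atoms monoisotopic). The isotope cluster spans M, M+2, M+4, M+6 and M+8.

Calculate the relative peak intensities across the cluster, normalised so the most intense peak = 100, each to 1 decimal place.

Silver pattern (n=2): 0.26873856 : 0.49932288 : 0.23193856
Element Jd pattern (n=2): 0.25593481 : 0.49993038 : 0.24413481
Convolve the two distributions (both contribute in 2-u steps):
  M: 0.26873856×0.25593481 = 0.068780
  M+2: 0.26873856×0.49993038 + 0.49932288×0.25593481 = 0.262145
  M+4: 0.26873856×0.24413481 + 0.49932288×0.49993038 + 0.23193856×0.25593481 = 0.374596
  M+6: 0.49932288×0.24413481 + 0.23193856×0.49993038 = 0.237855
  M+8: 0.23193856×0.24413481 = 0.056624
Scale to base peak (0.374596) = 100: 18.4 : 70.0 : 100.0 : 63.5 : 15.1

18.4 : 70.0 : 100.0 : 63.5 : 15.1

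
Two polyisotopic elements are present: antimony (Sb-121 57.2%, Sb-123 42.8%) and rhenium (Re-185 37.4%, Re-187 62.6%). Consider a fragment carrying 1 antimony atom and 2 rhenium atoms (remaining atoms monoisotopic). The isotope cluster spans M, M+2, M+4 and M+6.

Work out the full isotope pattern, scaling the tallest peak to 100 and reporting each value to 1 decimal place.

18.8 : 77.2 : 100.0 : 39.5

Antimony pattern (n=1): 0.5720 : 0.4280
Rhenium pattern (n=2): 0.139876 : 0.468248 : 0.391876
Convolve the two distributions (both contribute in 2-u steps):
  M: 0.5720×0.139876 = 0.080009
  M+2: 0.5720×0.468248 + 0.4280×0.139876 = 0.327705
  M+4: 0.5720×0.391876 + 0.4280×0.468248 = 0.424563
  M+6: 0.4280×0.391876 = 0.167723
Scale to base peak (0.424563) = 100: 18.8 : 77.2 : 100.0 : 39.5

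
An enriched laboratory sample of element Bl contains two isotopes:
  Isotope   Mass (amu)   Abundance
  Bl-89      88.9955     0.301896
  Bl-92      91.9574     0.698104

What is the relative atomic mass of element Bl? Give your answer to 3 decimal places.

91.063 amu

The abundance-weighted mean is 0.301896 × 88.9955 + 0.698104 × 91.9574
= 26.86739 + 64.19583 = 91.06322 amu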